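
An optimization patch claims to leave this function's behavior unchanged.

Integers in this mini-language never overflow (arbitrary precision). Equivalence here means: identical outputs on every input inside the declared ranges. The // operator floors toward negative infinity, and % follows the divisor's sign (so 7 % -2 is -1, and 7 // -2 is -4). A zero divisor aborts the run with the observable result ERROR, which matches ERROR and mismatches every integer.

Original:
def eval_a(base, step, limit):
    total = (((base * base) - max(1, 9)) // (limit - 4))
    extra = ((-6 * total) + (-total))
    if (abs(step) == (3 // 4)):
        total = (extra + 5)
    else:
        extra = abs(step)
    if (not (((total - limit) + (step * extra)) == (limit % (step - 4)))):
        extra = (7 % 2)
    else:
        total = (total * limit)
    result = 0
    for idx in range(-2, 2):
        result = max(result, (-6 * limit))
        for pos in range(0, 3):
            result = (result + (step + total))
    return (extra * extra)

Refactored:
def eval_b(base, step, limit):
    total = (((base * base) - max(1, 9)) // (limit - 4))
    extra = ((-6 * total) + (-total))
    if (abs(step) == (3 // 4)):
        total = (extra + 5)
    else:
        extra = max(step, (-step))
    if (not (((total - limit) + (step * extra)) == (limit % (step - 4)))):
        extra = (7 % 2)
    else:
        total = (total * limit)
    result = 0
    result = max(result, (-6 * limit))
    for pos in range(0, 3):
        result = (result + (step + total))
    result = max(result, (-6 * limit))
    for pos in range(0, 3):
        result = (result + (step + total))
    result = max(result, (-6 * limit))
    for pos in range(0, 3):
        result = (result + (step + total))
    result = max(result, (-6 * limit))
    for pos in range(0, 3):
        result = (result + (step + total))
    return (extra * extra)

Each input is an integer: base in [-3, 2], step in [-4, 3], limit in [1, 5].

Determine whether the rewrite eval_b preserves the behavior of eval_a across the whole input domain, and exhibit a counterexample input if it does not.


Reading the diff, among the changes: min/max/abs usage differs; also arithmetic usage differs; also loop structure differs; also statement counts differ; also constant usage differs; also local variable names differ.
One worked example (base=-2, step=1, limit=1) — eval_a: total becomes 1; next extra becomes -7; next (abs(step) == (3 // 4)) evaluates to false; next extra becomes 1; next (not (((total - limit) + (step * extra)) == (limit % (step - 4)))) evaluates to true; next extra becomes 1; next result becomes 0; next at idx=-2:; next result becomes 0; next at pos=0:; next result becomes 2; next at pos=1:; next result becomes 4; next at pos=2:; next result becomes 6; next at idx=-1:; next result becomes 6; next at pos=0:; next result becomes 8; next at pos=1:; next result becomes 10; next at pos=2:; next result becomes 12; next at idx=0:; next result becomes 12; next at pos=0:; next result becomes 14; next at pos=1:; next result becomes 16; next at pos=2:; next result becomes 18; next at idx=1:; next result becomes 18; next at pos=0:; next result becomes 20; next at pos=1:; next result becomes 22; next at pos=2:; next result becomes 24; next final value 1; eval_b: total becomes 1; next extra becomes -7; next (abs(step) == (3 // 4)) evaluates to false; next extra becomes 1; next (not (((total - limit) + (step * extra)) == (limit % (step - 4)))) evaluates to true; next extra becomes 1; next result becomes 0; next result becomes 0; next at pos=0:; next result becomes 2; next at pos=1:; next result becomes 4; next at pos=2:; next result becomes 6; next result becomes 6; next at pos=0:; next result becomes 8; next at pos=1:; next result becomes 10; next at pos=2:; next result becomes 12; next result becomes 12; next at pos=0:; next result becomes 14; next at pos=1:; next result becomes 16; next at pos=2:; next result becomes 18; next result becomes 18; next at pos=0:; next result becomes 20; next at pos=1:; next result becomes 22; next at pos=2:; next result becomes 24; next final value 1; agreement on 1.
Every one of the 240 inputs gives matching results.
verdict: equivalent


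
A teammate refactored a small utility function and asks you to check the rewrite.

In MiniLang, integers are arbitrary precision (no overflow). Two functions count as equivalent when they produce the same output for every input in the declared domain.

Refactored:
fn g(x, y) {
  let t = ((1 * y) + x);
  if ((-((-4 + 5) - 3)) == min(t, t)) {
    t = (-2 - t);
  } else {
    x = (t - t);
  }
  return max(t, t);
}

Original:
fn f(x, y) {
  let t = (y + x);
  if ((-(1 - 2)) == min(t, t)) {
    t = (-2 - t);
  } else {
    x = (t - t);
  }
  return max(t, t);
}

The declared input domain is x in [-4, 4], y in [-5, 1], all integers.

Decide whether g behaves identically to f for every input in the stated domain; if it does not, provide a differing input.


Evaluate both at x=0, y=1.
f: t becomes 1; next ((-(1 - 2)) == min(t, t)) evaluates to true; next t becomes -3; next final value -3
g: t becomes 1; next ((-((-4 + 5) - 3)) == min(t, t)) evaluates to false; next x becomes 0; next final value 1
-3 against 1: the behavior changed.
verdict: not equivalent; witness: x=0, y=1


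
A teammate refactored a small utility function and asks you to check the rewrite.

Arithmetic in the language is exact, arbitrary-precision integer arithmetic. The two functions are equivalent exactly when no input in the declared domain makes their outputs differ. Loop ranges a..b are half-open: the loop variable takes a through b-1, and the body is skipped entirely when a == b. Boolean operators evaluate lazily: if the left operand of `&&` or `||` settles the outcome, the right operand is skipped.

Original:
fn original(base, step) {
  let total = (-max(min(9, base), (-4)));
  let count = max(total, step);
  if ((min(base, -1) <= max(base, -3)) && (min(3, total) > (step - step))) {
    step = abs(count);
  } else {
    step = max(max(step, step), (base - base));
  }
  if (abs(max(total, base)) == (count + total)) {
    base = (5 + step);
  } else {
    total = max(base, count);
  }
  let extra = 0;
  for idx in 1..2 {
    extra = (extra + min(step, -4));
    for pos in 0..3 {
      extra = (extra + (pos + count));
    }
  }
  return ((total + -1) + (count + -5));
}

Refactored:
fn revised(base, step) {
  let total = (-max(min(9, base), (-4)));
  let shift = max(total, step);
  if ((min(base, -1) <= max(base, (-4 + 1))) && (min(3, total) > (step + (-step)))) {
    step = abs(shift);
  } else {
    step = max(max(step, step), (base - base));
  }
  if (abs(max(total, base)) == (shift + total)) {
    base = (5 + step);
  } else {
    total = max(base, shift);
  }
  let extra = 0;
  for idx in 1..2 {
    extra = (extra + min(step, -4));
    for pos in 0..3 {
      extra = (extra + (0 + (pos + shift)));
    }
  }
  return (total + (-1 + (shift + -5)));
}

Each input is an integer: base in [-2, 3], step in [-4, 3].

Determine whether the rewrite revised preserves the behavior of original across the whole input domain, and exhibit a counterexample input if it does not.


Comparing the listings, the differences include: local variable names differ; arithmetic usage differs; constant usage differs.
One worked example (base=-2, step=3) — original: total = 2; count = 3; ((min(base, -1) <= max(base, -3)) && (min(3, total) > (step - step))) -> true; step = 3; (abs(max(total, base)) == (count + total)) -> false; total = 3; extra = 0; [idx=1]; extra = -4; [pos=0]; extra = -1; [pos=1]; extra = 3; [pos=2]; extra = 8; return 0; revised: total = 2; shift = 3; ((min(base, -1) <= max(base, (-4 + 1))) && (min(3, total) > (step + (-step)))) -> true; step = 3; (abs(max(total, base)) == (shift + total)) -> false; total = 3; extra = 0; [idx=1]; extra = -4; [pos=0]; extra = -1; [pos=1]; extra = 3; [pos=2]; extra = 8; return 0; agreement on 0.
Checked all 48 inputs in the declared domain: the outputs agree on every one.
verdict: equivalent


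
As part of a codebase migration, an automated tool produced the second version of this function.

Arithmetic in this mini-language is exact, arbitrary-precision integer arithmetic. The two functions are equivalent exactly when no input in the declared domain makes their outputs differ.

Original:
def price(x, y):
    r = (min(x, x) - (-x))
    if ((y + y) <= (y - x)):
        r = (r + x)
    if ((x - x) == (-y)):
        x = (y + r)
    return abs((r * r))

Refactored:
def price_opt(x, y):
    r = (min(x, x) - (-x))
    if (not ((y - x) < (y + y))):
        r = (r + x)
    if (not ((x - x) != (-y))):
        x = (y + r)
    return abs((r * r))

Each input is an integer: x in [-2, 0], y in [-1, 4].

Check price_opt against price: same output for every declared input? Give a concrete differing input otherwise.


Changes here: comparison usage differs, plus boolean connective usage differs; the full 18-point sweep finds no disagreement.
verdict: equivalent


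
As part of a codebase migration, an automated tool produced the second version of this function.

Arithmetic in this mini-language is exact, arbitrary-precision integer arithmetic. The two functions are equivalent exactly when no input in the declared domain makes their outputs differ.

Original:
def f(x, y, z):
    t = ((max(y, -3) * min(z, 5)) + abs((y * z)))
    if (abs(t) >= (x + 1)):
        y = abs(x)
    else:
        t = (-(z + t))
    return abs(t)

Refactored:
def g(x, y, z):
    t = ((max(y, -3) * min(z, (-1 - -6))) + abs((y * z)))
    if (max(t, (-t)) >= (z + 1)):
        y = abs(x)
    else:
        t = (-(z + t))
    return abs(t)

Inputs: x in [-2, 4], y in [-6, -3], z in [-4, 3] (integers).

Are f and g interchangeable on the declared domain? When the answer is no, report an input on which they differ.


There is a counterexample at x=-2, y=-4, z=1: 1 on one side, 2 on the other.
f: t becomes 1; next (abs(t) >= (x + 1)) evaluates to true; next y becomes 2; next final value 1
g: t becomes 1; next (max(t, (-t)) >= (z + 1)) evaluates to false; next t becomes -2; next final value 2
verdict: not equivalent; witness: x=-2, y=-4, z=1


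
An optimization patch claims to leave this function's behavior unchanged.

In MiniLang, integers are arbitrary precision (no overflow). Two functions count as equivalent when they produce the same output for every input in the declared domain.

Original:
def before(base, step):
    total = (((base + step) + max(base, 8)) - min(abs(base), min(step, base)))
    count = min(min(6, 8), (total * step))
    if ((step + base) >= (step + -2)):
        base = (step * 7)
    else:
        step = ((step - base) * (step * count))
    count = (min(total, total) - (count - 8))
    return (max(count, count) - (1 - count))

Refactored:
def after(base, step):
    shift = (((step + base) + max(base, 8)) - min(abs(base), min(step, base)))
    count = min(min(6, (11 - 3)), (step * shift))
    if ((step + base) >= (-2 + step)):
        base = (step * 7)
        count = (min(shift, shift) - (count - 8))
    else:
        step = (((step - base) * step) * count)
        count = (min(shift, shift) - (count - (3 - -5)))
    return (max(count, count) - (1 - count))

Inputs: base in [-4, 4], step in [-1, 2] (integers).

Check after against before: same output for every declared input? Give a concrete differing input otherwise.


This is a faithful refactor — local variable names differ, statement counts differ, arithmetic usage differs, constant usage differs, min/max/abs usage differs, but the computed results match everywhere.
Spot check at base=-2, step=1 — before: total = 9; count = 6; ((step + base) >= (step + -2)) -> true; base = 7; count = 11; return 21. after: shift = 9; count = 6; ((step + base) >= (-2 + step)) -> true; base = 7; count = 11; return 21. Both give 21.
Checked all 36 inputs in the declared domain: the outputs agree on every one.
verdict: equivalent


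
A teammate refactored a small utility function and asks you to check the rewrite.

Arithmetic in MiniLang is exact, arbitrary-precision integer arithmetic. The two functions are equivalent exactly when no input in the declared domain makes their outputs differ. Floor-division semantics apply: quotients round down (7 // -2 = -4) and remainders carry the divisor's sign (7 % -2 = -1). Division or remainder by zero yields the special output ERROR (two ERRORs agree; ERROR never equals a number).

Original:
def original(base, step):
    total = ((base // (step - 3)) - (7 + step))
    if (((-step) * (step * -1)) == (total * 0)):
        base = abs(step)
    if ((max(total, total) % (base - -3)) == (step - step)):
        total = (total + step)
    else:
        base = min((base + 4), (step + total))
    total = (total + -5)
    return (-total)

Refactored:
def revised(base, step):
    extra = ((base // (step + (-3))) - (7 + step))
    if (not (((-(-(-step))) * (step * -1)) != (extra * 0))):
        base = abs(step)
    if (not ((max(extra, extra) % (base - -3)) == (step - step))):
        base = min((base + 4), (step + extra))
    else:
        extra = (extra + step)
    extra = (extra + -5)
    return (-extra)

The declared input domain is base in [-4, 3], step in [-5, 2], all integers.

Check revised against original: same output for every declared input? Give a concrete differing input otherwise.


Although local variable names differ, plus boolean connective usage differs, plus arithmetic usage differs, plus comparison usage differs, 64/64 inputs agree.
verdict: equivalent


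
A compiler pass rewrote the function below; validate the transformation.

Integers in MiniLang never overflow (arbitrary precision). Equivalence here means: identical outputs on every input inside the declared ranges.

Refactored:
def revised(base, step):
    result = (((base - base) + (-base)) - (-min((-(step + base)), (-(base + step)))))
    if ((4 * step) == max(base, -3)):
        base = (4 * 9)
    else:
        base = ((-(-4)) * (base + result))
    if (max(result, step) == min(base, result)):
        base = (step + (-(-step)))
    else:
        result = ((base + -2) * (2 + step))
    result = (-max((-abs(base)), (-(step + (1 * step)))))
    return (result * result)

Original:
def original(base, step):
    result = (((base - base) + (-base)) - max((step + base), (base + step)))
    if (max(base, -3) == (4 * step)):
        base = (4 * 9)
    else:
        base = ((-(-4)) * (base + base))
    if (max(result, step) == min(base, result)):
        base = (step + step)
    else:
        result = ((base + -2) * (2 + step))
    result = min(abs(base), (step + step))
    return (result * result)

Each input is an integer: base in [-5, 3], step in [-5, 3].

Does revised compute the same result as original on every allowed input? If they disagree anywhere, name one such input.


There is a counterexample at base=-4, step=3: 36 on one side, 16 on the other.
original: result = 5; (max(base, -3) == (4 * step)) -> false; base = -32; (max(result, step) == min(base, result)) -> false; result = -170; result = 6; return 36
revised: result = 5; ((4 * step) == max(base, -3)) -> false; base = 4; (max(result, step) == min(base, result)) -> false; result = 10; result = 4; return 16
verdict: not equivalent; witness: base=-4, step=3


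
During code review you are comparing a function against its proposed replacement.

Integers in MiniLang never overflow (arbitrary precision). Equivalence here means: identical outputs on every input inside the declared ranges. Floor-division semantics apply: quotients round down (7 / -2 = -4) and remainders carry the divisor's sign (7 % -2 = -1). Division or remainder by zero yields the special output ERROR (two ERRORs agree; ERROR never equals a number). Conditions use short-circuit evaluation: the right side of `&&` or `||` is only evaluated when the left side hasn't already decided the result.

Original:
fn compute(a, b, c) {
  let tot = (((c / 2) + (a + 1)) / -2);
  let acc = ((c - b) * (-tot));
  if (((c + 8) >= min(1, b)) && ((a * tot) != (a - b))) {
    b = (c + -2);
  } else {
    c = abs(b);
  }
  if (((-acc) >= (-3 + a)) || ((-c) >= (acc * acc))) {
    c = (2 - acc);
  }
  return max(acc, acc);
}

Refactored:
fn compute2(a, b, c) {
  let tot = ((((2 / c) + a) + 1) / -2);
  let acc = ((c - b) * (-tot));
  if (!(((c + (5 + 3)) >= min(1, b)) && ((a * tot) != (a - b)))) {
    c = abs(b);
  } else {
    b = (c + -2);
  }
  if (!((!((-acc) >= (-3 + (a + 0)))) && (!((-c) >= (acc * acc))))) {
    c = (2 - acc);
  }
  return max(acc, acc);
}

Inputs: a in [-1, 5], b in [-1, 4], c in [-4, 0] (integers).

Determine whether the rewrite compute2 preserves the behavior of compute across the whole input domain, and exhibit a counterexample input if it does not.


There is a counterexample at a=-1, b=-1, c=-4: 3 on one side, 0 on the other.
compute: tot=1, then acc=3, then (((c + 8) >= min(1, b)) && ((a * tot) != (a - b))) is true, then b=-6, then (((-acc) >= (-3 + a)) || ((-c) >= (acc * acc))) is true, then c=-1, then returns 3
compute2: tot=0, then acc=0, then (!(((c + (5 + 3)) >= min(1, b)) && ((a * tot) != (a - b)))) is true, then c=1, then (!((!((-acc) >= (-3 + (a + 0)))) && (!((-c) >= (acc * acc))))) is true, then c=2, then returns 0
verdict: not equivalent; witness: a=-1, b=-1, c=-4


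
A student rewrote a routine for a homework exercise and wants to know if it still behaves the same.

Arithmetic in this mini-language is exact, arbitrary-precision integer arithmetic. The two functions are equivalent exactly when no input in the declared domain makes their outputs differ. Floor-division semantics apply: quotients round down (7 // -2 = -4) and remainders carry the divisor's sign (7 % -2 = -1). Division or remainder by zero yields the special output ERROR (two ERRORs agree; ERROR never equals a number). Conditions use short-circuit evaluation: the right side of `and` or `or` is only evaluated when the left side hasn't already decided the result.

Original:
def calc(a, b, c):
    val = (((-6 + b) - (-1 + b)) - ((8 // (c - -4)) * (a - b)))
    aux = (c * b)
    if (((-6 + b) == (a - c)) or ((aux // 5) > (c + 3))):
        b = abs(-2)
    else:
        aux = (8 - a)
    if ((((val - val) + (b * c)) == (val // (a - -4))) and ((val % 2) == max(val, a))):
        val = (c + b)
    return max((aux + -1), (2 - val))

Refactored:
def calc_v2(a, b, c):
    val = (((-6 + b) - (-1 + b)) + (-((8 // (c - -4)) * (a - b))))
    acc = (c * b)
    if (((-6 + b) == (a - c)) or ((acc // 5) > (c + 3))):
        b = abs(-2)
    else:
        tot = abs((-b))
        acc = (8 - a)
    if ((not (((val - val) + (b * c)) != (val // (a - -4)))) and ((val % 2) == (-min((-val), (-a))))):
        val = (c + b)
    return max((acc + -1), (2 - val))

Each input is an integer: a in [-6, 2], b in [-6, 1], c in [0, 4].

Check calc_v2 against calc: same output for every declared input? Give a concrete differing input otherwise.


Equivalent — the differences include statement counts differ, boolean connective usage differs, local variable names differ, comparison usage differs, arithmetic usage differs, min/max/abs usage differs, yet no declared input distinguishes the two.
Spot check at a=0, b=-4, c=1 — calc: val = -9; aux = -4; (((-6 + b) == (a - c)) or ((aux // 5) > (c + 3))) -> false; aux = 8; ((((val - val) + (b * c)) == (val // (a - -4))) and ((val % 2) == max(val, a))) -> false; return 11. calc_v2: val = -9; acc = -4; (((-6 + b) == (a - c)) or ((acc // 5) > (c + 3))) -> false; tot = 4; acc = 8; ((not (((val - val) + (b * c)) != (val // (a - -4)))) and ((val % 2) == (-min((-val), (-a))))) -> false; return 11. Both give 11.
Every one of the 360 inputs gives matching results.
verdict: equivalent


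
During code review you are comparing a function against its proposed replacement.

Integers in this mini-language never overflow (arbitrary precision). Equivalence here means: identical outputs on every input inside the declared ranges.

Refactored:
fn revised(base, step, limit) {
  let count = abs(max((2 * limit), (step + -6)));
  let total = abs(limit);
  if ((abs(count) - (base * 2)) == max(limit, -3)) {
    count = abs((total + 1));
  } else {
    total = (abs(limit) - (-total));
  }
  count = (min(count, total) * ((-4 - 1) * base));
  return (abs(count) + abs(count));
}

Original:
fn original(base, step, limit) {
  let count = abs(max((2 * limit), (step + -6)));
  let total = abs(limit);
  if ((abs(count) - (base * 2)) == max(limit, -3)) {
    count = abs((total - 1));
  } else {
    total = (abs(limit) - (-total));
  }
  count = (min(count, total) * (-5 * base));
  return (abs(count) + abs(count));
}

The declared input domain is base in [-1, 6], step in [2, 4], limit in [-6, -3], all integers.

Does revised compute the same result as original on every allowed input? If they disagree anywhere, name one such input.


Try base=3, step=3, limit=-6.
original: count = 3; total = 6; ((abs(count) - (base * 2)) == max(limit, -3)) -> true; count = 5; count = -75; return 150
revised: count = 3; total = 6; ((abs(count) - (base * 2)) == max(limit, -3)) -> true; count = 7; count = -90; return 180
150 against 180: the behavior changed.
verdict: not equivalent; witness: base=3, step=3, limit=-6


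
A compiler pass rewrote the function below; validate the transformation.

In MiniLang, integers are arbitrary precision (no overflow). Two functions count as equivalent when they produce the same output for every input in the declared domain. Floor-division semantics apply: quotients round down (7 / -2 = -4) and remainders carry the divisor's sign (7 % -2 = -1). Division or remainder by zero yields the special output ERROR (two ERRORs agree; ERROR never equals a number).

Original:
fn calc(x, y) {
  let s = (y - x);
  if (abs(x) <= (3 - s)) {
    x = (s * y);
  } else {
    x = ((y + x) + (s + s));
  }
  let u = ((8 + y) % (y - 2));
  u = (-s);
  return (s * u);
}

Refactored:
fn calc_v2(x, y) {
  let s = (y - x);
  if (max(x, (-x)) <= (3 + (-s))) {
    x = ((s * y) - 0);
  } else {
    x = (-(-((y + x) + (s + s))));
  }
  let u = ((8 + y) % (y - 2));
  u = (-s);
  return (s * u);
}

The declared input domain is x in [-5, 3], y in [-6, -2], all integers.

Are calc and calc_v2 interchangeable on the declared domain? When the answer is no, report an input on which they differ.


The two are interchangeable: constant usage differs; also arithmetic usage differs; also min/max/abs usage differs, and every declared input agrees.
One worked example (x=2, y=-5) — calc: s := -7 | (abs(x) <= (3 - s)): true | x := 35 | u := -4 | u := 7 | result -49; calc_v2: s := -7 | (max(x, (-x)) <= (3 + (-s))): true | x := 35 | u := -4 | u := 7 | result -49; agreement on -49.
Sweeping the whole domain (45 inputs) finds no disagreement.
verdict: equivalent


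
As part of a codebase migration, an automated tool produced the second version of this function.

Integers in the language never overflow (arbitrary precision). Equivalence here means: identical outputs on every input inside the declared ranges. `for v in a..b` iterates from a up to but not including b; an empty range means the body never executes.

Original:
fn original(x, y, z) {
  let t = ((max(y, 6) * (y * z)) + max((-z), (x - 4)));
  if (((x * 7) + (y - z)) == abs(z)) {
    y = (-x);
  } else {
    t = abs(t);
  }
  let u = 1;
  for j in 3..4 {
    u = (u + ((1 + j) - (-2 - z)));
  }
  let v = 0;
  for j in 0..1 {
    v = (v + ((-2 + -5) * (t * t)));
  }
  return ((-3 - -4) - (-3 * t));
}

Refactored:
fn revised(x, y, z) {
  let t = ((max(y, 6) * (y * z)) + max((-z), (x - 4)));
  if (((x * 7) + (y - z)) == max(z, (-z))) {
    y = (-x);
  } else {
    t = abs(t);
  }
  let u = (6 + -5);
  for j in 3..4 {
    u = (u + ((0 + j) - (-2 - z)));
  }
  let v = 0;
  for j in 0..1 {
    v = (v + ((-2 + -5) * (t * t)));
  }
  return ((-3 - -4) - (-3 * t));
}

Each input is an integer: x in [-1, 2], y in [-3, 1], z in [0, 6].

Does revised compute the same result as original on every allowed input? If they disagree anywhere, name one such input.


Although `1` became `0`, no input in the stated domain can expose it; all 140 inputs agree.
verdict: equivalent


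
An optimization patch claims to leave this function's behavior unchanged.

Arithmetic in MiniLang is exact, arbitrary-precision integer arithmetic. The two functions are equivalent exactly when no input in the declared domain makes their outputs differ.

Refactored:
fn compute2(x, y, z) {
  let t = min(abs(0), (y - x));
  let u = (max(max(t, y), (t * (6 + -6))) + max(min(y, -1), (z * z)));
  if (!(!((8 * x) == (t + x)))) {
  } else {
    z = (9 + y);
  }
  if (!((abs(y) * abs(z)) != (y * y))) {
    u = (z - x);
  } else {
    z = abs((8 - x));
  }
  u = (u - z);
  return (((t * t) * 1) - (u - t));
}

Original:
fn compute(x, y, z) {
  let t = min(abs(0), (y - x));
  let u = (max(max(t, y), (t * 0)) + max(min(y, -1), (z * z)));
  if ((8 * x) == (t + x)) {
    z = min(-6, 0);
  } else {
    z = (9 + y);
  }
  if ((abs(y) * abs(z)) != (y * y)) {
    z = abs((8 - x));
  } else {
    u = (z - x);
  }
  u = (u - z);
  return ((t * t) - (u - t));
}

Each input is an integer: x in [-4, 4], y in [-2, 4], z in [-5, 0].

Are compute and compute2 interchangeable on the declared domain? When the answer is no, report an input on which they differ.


Consider the input x=0, y=1, z=-1.
compute: t becomes 0; next u becomes 2; next ((8 * x) == (t + x)) evaluates to true; next z becomes -6; next ((abs(y) * abs(z)) != (y * y)) evaluates to true; next z becomes 8; next u becomes -6; next final value 6
compute2: t becomes 0; next u becomes 2; next (!(!((8 * x) == (t + x)))) evaluates to true; next (!((abs(y) * abs(z)) != (y * y))) evaluates to true; next u becomes -1; next u becomes 0; next final value 0
6 and 0 differ, so these are not the same function on this domain.
verdict: not equivalent; witness: x=0, y=1, z=-1


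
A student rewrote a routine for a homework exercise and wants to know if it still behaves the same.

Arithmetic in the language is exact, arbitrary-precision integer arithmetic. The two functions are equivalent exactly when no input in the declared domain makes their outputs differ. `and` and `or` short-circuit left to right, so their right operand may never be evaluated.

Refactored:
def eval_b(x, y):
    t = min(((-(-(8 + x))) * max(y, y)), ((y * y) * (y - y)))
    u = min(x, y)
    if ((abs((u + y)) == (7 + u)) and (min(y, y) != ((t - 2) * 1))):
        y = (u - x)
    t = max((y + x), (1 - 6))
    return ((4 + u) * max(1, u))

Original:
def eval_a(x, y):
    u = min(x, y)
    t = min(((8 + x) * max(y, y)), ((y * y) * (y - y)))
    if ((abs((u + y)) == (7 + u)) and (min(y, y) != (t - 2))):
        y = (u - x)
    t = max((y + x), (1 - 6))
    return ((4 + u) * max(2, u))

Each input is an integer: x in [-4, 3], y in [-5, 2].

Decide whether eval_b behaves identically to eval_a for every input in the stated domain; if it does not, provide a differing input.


These are not equivalent — on x=-4, y=-5 the outputs split (-2 vs -1).
eval_a: u := -5 | t := -20 | ((abs((u + y)) == (7 + u)) and (min(y, y) != (t - 2))): false | t := -5 | result -2
eval_b: t := -20 | u := -5 | ((abs((u + y)) == (7 + u)) and (min(y, y) != ((t - 2) * 1))): false | t := -5 | result -1
verdict: not equivalent; witness: x=-4, y=-5


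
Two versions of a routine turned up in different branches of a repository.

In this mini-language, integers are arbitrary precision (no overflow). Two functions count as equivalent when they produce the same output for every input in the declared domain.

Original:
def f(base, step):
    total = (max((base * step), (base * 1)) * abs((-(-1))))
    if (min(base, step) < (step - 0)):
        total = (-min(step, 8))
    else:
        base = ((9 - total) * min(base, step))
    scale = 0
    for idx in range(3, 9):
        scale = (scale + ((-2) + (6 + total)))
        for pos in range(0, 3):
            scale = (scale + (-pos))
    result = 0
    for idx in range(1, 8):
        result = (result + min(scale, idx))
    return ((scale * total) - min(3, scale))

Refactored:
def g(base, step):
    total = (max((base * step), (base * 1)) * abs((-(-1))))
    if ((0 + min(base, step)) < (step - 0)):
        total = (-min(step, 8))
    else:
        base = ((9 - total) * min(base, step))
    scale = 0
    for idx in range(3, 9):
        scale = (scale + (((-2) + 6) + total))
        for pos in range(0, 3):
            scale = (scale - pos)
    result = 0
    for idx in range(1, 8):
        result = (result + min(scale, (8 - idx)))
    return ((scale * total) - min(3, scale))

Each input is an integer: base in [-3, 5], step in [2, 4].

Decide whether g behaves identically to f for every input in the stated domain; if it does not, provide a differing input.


The two are interchangeable: arithmetic usage differs, and constant usage differs, and every declared input agrees.
Spot check at base=-2, step=3 — f: total = -2; (min(base, step) < (step - 0)) -> true; total = -3; scale = 0; [idx=3]; scale = 1; [pos=0]; scale = 1; [pos=1]; scale = 0; [pos=2]; scale = -2; [idx=4]; scale = -1; [pos=0]; scale = -1; [pos=1]; scale = -2; [pos=2]; scale = -4; [idx=5]; scale = -3; [pos=0]; scale = -3; [pos=1]; scale = -4; [pos=2]; scale = -6; [idx=6]; scale = -5; [pos=0]; scale = -5; [pos=1]; scale = -6; [pos=2]; scale = -8; [idx=7]; scale = -7; [pos=0]; scale = -7; [pos=1]; scale = -8; [pos=2]; scale = -10; [idx=8]; scale = -9; [pos=0]; scale = -9; [pos=1]; scale = -10; [pos=2]; scale = -12; result = 0; [idx=1]; result = -12; [idx=2]; result = -24; [idx=3]; result = -36; [idx=4]; result = -48; [idx=5]; result = -60; [idx=6]; result = -72; [idx=7]; result = -84; return 48. g: total = -2; ((0 + min(base, step)) < (step - 0)) -> true; total = -3; scale = 0; [idx=3]; scale = 1; [pos=0]; scale = 1; [pos=1]; scale = 0; [pos=2]; scale = -2; [idx=4]; scale = -1; [pos=0]; scale = -1; [pos=1]; scale = -2; [pos=2]; scale = -4; [idx=5]; scale = -3; [pos=0]; scale = -3; [pos=1]; scale = -4; [pos=2]; scale = -6; [idx=6]; scale = -5; [pos=0]; scale = -5; [pos=1]; scale = -6; [pos=2]; scale = -8; [idx=7]; scale = -7; [pos=0]; scale = -7; [pos=1]; scale = -8; [pos=2]; scale = -10; [idx=8]; scale = -9; [pos=0]; scale = -9; [pos=1]; scale = -10; [pos=2]; scale = -12; result = 0; [idx=1]; result = -12; [idx=2]; result = -24; [idx=3]; result = -36; [idx=4]; result = -48; [idx=5]; result = -60; [idx=6]; result = -72; [idx=7]; result = -84; return 48. Both give 48.
Sweeping the whole domain (27 inputs) finds no disagreement.
verdict: equivalent


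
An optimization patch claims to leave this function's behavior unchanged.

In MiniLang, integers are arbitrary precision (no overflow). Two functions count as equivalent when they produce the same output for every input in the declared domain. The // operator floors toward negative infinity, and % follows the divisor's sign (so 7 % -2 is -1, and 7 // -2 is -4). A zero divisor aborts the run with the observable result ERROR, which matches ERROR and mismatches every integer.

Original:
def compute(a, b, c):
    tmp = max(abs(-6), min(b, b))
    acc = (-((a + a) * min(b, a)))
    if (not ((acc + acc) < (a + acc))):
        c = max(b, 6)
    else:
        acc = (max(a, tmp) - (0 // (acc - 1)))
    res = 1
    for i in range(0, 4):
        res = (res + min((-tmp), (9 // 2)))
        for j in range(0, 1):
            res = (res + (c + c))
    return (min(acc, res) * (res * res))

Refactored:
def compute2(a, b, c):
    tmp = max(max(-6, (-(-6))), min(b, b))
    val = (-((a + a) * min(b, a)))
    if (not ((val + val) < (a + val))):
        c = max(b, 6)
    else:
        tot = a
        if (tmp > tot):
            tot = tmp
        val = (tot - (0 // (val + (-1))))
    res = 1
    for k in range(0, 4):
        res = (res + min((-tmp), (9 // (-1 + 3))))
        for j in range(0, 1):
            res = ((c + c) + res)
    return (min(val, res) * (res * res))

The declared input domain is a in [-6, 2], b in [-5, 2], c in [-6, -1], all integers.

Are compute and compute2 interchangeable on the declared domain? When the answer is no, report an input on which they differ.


This is a faithful refactor — branching structure differs; and statement counts differ; and local variable names differ; and min/max/abs usage differs; and constant usage differs; and arithmetic usage differs; and comparison usage differs, but the computed results match everywhere.
As a probe, take a=0, b=-4, c=-1: compute runs tmp := 6 | acc := 0 | (not ((acc + acc) < (a + acc))): true | c := 6 | res := 1 | iter i=0: | res := -5 | iter j=0: | res := 7 | iter i=1: | res := 1 | iter j=0: | res := 13 | iter i=2: | res := 7 | iter j=0: | res := 19 | iter i=3: | res := 13 | iter j=0: | res := 25 | result 0; compute2 runs tmp := 6 | val := 0 | (not ((val + val) < (a + val))): true | c := 6 | res := 1 | iter k=0: | res := -5 | iter j=0: | res := 7 | iter k=1: | res := 1 | iter j=0: | res := 13 | iter k=2: | res := 7 | iter j=0: | res := 19 | iter k=3: | res := 13 | iter j=0: | res := 25 | result 0; both end at 0.
Checked all 432 inputs in the declared domain: the outputs agree on every one.
verdict: equivalent


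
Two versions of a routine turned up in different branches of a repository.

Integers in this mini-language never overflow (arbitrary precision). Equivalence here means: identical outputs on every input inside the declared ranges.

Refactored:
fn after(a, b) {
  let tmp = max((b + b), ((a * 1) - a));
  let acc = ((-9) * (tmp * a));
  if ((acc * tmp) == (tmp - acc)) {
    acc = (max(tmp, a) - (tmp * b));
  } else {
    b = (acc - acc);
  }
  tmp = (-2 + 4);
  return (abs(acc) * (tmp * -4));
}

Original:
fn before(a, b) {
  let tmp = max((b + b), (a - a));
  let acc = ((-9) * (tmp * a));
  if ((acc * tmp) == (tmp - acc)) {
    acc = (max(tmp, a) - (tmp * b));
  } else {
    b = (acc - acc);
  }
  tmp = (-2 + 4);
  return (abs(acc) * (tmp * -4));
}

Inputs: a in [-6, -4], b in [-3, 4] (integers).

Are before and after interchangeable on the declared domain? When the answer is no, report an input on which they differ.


Comparing the listings, the differences include: constant usage differs; arithmetic usage differs.
Tracing a=-5, b=-3: before: tmp=0, then acc=0, then ((acc * tmp) == (tmp - acc)) is true, then acc=0, then tmp=2, then returns 0 | after: tmp=0, then acc=0, then ((acc * tmp) == (tmp - acc)) is true, then acc=0, then tmp=2, then returns 0 — matching result 0.
Checked all 24 inputs in the declared domain: the outputs agree on every one.
verdict: equivalent


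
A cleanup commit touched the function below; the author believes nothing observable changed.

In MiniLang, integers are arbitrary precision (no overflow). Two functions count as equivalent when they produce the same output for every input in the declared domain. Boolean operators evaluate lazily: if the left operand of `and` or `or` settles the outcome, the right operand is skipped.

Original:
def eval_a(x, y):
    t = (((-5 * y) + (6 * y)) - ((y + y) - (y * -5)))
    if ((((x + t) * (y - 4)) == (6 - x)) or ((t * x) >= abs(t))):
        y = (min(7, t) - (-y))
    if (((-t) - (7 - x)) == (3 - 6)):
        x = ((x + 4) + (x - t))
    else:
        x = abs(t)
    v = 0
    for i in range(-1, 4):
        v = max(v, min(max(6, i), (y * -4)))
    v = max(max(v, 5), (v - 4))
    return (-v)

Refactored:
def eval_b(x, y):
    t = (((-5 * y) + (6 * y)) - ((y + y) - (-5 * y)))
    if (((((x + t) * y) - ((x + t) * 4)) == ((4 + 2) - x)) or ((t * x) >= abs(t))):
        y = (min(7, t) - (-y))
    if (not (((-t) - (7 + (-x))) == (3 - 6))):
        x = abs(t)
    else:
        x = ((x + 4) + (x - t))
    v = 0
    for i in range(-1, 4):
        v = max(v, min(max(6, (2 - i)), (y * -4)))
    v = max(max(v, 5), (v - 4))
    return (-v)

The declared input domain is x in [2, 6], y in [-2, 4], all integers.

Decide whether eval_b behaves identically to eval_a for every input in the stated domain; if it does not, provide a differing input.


Comparing the listings, the differences include: arithmetic usage differs; also boolean connective usage differs; also constant usage differs.
As a probe, take x=3, y=4: eval_a runs t := -24 | ((((x + t) * (y - 4)) == (6 - x)) or ((t * x) >= abs(t))): false | (((-t) - (7 - x)) == (3 - 6)): false | x := 24 | v := 0 | iter i=-1: | v := 0 | iter i=0: | v := 0 | iter i=1: | v := 0 | iter i=2: | v := 0 | iter i=3: | v := 0 | v := 5 | result -5; eval_b runs t := -24 | (((((x + t) * y) - ((x + t) * 4)) == ((4 + 2) - x)) or ((t * x) >= abs(t))): false | (not (((-t) - (7 + (-x))) == (3 - 6))): true | x := 24 | v := 0 | iter i=-1: | v := 0 | iter i=0: | v := 0 | iter i=1: | v := 0 | iter i=2: | v := 0 | iter i=3: | v := 0 | v := 5 | result -5; both end at -5.
Sweeping the whole domain (35 inputs) finds no disagreement.
verdict: equivalent


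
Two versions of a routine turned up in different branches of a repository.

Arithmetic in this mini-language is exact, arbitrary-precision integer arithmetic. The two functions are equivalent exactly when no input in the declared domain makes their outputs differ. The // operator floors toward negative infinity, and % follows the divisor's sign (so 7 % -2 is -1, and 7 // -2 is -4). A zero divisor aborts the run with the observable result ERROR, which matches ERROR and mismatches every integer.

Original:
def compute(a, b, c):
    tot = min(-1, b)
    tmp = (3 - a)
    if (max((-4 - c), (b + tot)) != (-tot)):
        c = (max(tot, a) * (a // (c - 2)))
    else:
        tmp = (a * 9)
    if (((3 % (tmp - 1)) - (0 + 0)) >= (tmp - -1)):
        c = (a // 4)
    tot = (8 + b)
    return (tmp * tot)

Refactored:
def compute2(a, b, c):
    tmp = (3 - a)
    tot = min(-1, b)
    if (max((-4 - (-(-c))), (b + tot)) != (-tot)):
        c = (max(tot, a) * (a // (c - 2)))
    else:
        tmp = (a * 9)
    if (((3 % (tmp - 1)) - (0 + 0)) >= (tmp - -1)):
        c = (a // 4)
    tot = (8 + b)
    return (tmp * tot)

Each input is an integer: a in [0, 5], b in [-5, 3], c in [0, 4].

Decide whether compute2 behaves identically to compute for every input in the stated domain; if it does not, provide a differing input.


Behavior is preserved: although same computation, different form, the outputs never diverge.
Tracing a=3, b=2, c=0: compute: tot := -1 | tmp := 0 | (max((-4 - c), (b + tot)) != (-tot)): false | tmp := 27 | (((3 % (tmp - 1)) - (0 + 0)) >= (tmp - -1)): false | tot := 10 | result 270 | compute2: tmp := 0 | tot := -1 | (max((-4 - (-(-c))), (b + tot)) != (-tot)): false | tmp := 27 | (((3 % (tmp - 1)) - (0 + 0)) >= (tmp - -1)): false | tot := 10 | result 270 — matching result 270.
Checked all 270 inputs in the declared domain: the outputs agree on every one.
verdict: equivalent


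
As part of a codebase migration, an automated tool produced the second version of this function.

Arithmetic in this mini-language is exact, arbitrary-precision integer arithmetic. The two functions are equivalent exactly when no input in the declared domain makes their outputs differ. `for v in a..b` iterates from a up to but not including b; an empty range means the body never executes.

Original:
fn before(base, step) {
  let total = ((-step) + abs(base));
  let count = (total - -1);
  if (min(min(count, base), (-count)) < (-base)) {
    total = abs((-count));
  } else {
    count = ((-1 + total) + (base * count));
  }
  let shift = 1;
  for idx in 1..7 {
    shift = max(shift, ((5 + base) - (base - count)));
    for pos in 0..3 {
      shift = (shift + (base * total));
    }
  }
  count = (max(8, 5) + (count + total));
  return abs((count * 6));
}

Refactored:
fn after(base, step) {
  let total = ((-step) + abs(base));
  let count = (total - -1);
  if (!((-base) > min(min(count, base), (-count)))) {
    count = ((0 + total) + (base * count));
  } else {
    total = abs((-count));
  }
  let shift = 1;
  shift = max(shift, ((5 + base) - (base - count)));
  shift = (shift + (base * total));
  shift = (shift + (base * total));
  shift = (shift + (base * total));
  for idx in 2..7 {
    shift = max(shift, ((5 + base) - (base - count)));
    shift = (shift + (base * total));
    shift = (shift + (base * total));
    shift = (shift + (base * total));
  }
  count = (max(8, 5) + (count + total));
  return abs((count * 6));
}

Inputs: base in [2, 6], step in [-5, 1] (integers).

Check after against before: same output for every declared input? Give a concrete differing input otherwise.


Not equivalent: base=2, step=1 separates them (78 vs 84).
before: total := 1 | count := 2 | (min(min(count, base), (-count)) < (-base)): false | count := 4 | shift := 1 | iter idx=1: | shift := 9 | iter pos=0: | shift := 11 | iter pos=1: | shift := 13 | iter pos=2: | shift := 15 | iter idx=2: | shift := 15 | iter pos=0: | shift := 17 | iter pos=1: | shift := 19 | iter pos=2: | shift := 21 | iter idx=3: | shift := 21 | iter pos=0: | shift := 23 | iter pos=1: | shift := 25 | iter pos=2: | shift := 27 | iter idx=4: | shift := 27 | iter pos=0: | shift := 29 | iter pos=1: | shift := 31 | iter pos=2: | shift := 33 | iter idx=5: | shift := 33 | iter pos=0: | shift := 35 | iter pos=1: | shift := 37 | iter pos=2: | shift := 39 | iter idx=6: | shift := 39 | iter pos=0: | shift := 41 | iter pos=1: | shift := 43 | iter pos=2: | shift := 45 | count := 13 | result 78
after: total := 1 | count := 2 | (!((-base) > min(min(count, base), (-count)))): true | count := 5 | shift := 1 | shift := 10 | shift := 12 | shift := 14 | shift := 16 | iter idx=2: | shift := 16 | shift := 18 | shift := 20 | shift := 22 | iter idx=3: | shift := 22 | shift := 24 | shift := 26 | shift := 28 | iter idx=4: | shift := 28 | shift := 30 | shift := 32 | shift := 34 | iter idx=5: | shift := 34 | shift := 36 | shift := 38 | shift := 40 | iter idx=6: | shift := 40 | shift := 42 | shift := 44 | shift := 46 | count := 14 | result 84
verdict: not equivalent; witness: base=2, step=1
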